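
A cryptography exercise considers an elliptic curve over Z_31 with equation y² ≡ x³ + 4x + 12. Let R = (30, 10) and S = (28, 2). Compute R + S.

(30, 10) + (28, 2). λ = (2 - 10)/(28 - 30) ≡ 23/29 mod 31. 29⁻¹ ≡ 15 (mod 31), so λ ≡ 4.
  x = λ² - 30 - 28 = 16 - 58 ≡ 20; y = λ·(30 - 20) - 10 ≡ 30. → (20, 30)

(20, 30)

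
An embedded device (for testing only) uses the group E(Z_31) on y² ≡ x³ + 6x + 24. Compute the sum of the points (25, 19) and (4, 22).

(25, 19) + (4, 22). λ = (22 - 19)/(4 - 25) ≡ 3/10 mod 31. 10⁻¹ ≡ 28 (mod 31) since 10·28 = 280 ≡ 1, so λ ≡ 22.
  x = λ² - 25 - 4 = 484 - 29 ≡ 21; y = λ·(25 - 21) - 19 ≡ 7. → (21, 7)

(21, 7)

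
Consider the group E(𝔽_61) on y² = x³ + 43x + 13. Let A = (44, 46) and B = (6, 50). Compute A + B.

(59, 23)

(44, 46) + (6, 50). λ = (50 - 46)/(6 - 44) ≡ 4/23 mod 61. 23⁻¹ ≡ 8 (mod 61) since 23·8 = 184 ≡ 1, so λ ≡ 32.
  x = λ² - 44 - 6 = 1024 - 50 ≡ 59; y = λ·(44 - 59) - 46 ≡ 23. → (59, 23)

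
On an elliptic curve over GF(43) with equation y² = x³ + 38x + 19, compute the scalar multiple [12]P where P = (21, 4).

Repeated addition: build up to 12P.
2P: tangent at (21, 4): λ = (3·21² + 38)/(2·4) ≡ 28/8. 8⁻¹ ≡ 27 (mod 43) since 8·27 = 216 ≡ 1, so λ ≡ 28·27 ≡ 25.
  x = λ² - 21 - 21 = 625 - 42 ≡ 24; y = λ·(21 - 24) - 4 ≡ 7. → (24, 7)
3P: (24, 7) + (21, 4). λ = (4 - 7)/(21 - 24) ≡ 40/40 mod 43. 40⁻¹ ≡ 14 (mod 43), so λ ≡ 1.
  x = λ² - 24 - 21 = 1 - 45 ≡ 42; y = λ·(24 - 42) - 7 ≡ 18. → (42, 18)
4P: (42, 18) + (21, 4). λ = (4 - 18)/(21 - 42) ≡ 29/22 mod 43. 22⁻¹ ≡ 2 (mod 43) since 22·2 = 44 ≡ 1, so λ ≡ 15.
  x = λ² - 42 - 21 = 225 - 63 ≡ 33; y = λ·(42 - 33) - 18 ≡ 31. → (33, 31)
5P: (33, 31) + (21, 4). λ = (4 - 31)/(21 - 33) ≡ 16/31 mod 43. 31⁻¹ ≡ 25 (mod 43), so λ ≡ 13.
  x = λ² - 33 - 21 = 169 - 54 ≡ 29; y = λ·(33 - 29) - 31 ≡ 21. → (29, 21)
6P: (29, 21) + (21, 4). λ = (4 - 21)/(21 - 29) ≡ 26/35 mod 43. 35⁻¹ ≡ 16 (mod 43), so λ ≡ 29.
  x = λ² - 29 - 21 = 841 - 50 ≡ 17; y = λ·(29 - 17) - 21 ≡ 26. → (17, 26)
7P: (17, 26) + (21, 4). λ = (4 - 26)/(21 - 17) ≡ 21/4 mod 43. 4⁻¹ ≡ 11 (mod 43), so λ ≡ 16.
  x = λ² - 17 - 21 = 256 - 38 ≡ 3; y = λ·(17 - 3) - 26 ≡ 26. → (3, 26)
8P: (3, 26) + (21, 4). λ = (4 - 26)/(21 - 3) ≡ 21/18 mod 43. 18⁻¹ ≡ 12 (mod 43) since 18·12 = 216 ≡ 1, so λ ≡ 37.
  x = λ² - 3 - 21 = 1369 - 24 ≡ 12; y = λ·(3 - 12) - 26 ≡ 28. → (12, 28)
9P: (12, 28) + (21, 4). λ = (4 - 28)/(21 - 12) ≡ 19/9 mod 43. 9⁻¹ ≡ 24 (mod 43), so λ ≡ 26.
  x = λ² - 12 - 21 = 676 - 33 ≡ 41; y = λ·(12 - 41) - 28 ≡ 35. → (41, 35)
10P: (41, 35) + (21, 4). λ = (4 - 35)/(21 - 41) ≡ 12/23 mod 43. 23⁻¹ ≡ 15 (mod 43) since 23·15 = 345 ≡ 1, so λ ≡ 8.
  x = λ² - 41 - 21 = 64 - 62 ≡ 2; y = λ·(41 - 2) - 35 ≡ 19. → (2, 19)
11P: (2, 19) + (21, 4). λ = (4 - 19)/(21 - 2) ≡ 28/19 mod 43. 19⁻¹ ≡ 34 (mod 43) since 19·34 = 646 ≡ 1, so λ ≡ 6.
  x = λ² - 2 - 21 = 36 - 23 ≡ 13; y = λ·(2 - 13) - 19 ≡ 1. → (13, 1)
12P: (13, 1) + (21, 4). λ = (4 - 1)/(21 - 13) ≡ 3/8 mod 43. 8⁻¹ ≡ 27 (mod 43), so λ ≡ 38.
  x = λ² - 13 - 21 = 1444 - 34 ≡ 34; y = λ·(13 - 34) - 1 ≡ 18. → (34, 18)

(34, 18)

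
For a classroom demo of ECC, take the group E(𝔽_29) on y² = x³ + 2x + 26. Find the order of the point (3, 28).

12

2P: tangent at (3, 28): λ = (3·3² + 2)/(2·28) ≡ 0/27. 27⁻¹ ≡ 14 (mod 29) since 27·14 = 378 ≡ 1, so λ ≡ 0·14 ≡ 0.
  x = λ² - 3 - 3 = 0 - 6 ≡ 23; y = λ·(3 - 23) - 28 ≡ 1. → (23, 1)
3P: (23, 1) + (3, 28). λ = (28 - 1)/(3 - 23) ≡ 27/9 mod 29. 9⁻¹ ≡ 13 (mod 29), so λ ≡ 3.
  x = λ² - 23 - 3 = 9 - 26 ≡ 12; y = λ·(23 - 12) - 1 ≡ 3. → (12, 3)
4P: (12, 3) + (3, 28). λ = (28 - 3)/(3 - 12) ≡ 25/20 mod 29. 20⁻¹ ≡ 16 (mod 29), so λ ≡ 23.
  x = λ² - 12 - 3 = 529 - 15 ≡ 21; y = λ·(12 - 21) - 3 ≡ 22. → (21, 22)
5P: (21, 22) + (3, 28). λ = (28 - 22)/(3 - 21) ≡ 6/11 mod 29. 11⁻¹ ≡ 8 (mod 29), so λ ≡ 19.
  x = λ² - 21 - 3 = 361 - 24 ≡ 18; y = λ·(21 - 18) - 22 ≡ 6. → (18, 6)
6P: (18, 6) + (3, 28). λ = (28 - 6)/(3 - 18) ≡ 22/14 mod 29. 14⁻¹ ≡ 27 (mod 29), so λ ≡ 14.
  x = λ² - 18 - 3 = 196 - 21 ≡ 1; y = λ·(18 - 1) - 6 ≡ 0. → (1, 0)
7P: (1, 0) + (3, 28). λ = (28 - 0)/(3 - 1) ≡ 28/2 mod 29. 2⁻¹ ≡ 15 (mod 29) since 2·15 = 30 ≡ 1, so λ ≡ 14.
  x = λ² - 1 - 3 = 196 - 4 ≡ 18; y = λ·(1 - 18) - 0 ≡ 23. → (18, 23)
8P: (18, 23) + (3, 28). λ = (28 - 23)/(3 - 18) ≡ 5/14 mod 29. 14⁻¹ ≡ 27 (mod 29), so λ ≡ 19.
  x = λ² - 18 - 3 = 361 - 21 ≡ 21; y = λ·(18 - 21) - 23 ≡ 7. → (21, 7)
9P: (21, 7) + (3, 28). λ = (28 - 7)/(3 - 21) ≡ 21/11 mod 29. 11⁻¹ ≡ 8 (mod 29), so λ ≡ 23.
  x = λ² - 21 - 3 = 529 - 24 ≡ 12; y = λ·(21 - 12) - 7 ≡ 26. → (12, 26)
10P: (12, 26) + (3, 28). λ = (28 - 26)/(3 - 12) ≡ 2/20 mod 29. 20⁻¹ ≡ 16 (mod 29) since 20·16 = 320 ≡ 1, so λ ≡ 3.
  x = λ² - 12 - 3 = 9 - 15 ≡ 23; y = λ·(12 - 23) - 26 ≡ 28. → (23, 28)
11P: (23, 28) + (3, 28). λ = (28 - 28)/(3 - 23) ≡ 0/9 mod 29. 9⁻¹ ≡ 13 (mod 29) since 9·13 = 117 ≡ 1, so λ ≡ 0.
  x = λ² - 23 - 3 = 0 - 26 ≡ 3; y = λ·(23 - 3) - 28 ≡ 1. → (3, 1)
12P: (3, 1) + (3, 28): same x and y₁ ≡ -y₂, so the sum is the point at infinity.
12P = the point at infinity, so the order is 12.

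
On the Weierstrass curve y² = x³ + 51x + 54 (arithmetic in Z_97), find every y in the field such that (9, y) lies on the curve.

x³ + 51x + 54 = 1242 ≡ 78 (mod 97).
78 is a non-residue mod 97; no y exists.

none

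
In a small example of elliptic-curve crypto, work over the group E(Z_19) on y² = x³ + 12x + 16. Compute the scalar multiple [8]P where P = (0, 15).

(6, 0)

Double-and-add on 8 = (1000)₂. Start with P = (0, 15) for the leading 1-bit.
double: tangent at (0, 15): λ = (3·0² + 12)/(2·15) ≡ 12/11. 11⁻¹ ≡ 7 (mod 19) since 11·7 = 77 ≡ 1, so λ ≡ 12·7 ≡ 8.
  x = λ² - 0 - 0 = 64 - 0 ≡ 7; y = λ·(0 - 7) - 15 ≡ 5. → (7, 5)
double: tangent at (7, 5): λ = (3·7² + 12)/(2·5) ≡ 7/10. 10⁻¹ ≡ 2 (mod 19), so λ ≡ 7·2 ≡ 14.
  x = λ² - 7 - 7 = 196 - 14 ≡ 11; y = λ·(7 - 11) - 5 ≡ 15. → (11, 15)
double: tangent at (11, 15): λ = (3·11² + 12)/(2·15) ≡ 14/11. 11⁻¹ ≡ 7 (mod 19), so λ ≡ 14·7 ≡ 3.
  x = λ² - 11 - 11 = 9 - 22 ≡ 6; y = λ·(11 - 6) - 15 ≡ 0. → (6, 0)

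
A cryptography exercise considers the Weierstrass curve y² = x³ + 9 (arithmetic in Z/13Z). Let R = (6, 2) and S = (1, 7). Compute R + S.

(6, 2) + (1, 7). λ = (7 - 2)/(1 - 6) ≡ 5/8 mod 13. 8⁻¹ ≡ 5 (mod 13) since 8·5 = 40 ≡ 1, so λ ≡ 12.
  x = λ² - 6 - 1 = 144 - 7 ≡ 7; y = λ·(6 - 7) - 2 ≡ 12. → (7, 12)

(7, 12)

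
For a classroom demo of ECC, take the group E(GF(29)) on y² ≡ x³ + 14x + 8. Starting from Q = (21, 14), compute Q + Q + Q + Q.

Double-and-add on 4 = (100)₂. Start with Q = (21, 14) for the leading 1-bit.
double: tangent at (21, 14): λ = (3·21² + 14)/(2·14) ≡ 3/28. 28⁻¹ ≡ 28 (mod 29), so λ ≡ 3·28 ≡ 26.
  x = λ² - 21 - 21 = 676 - 42 ≡ 25; y = λ·(21 - 25) - 14 ≡ 27. → (25, 27)
double: tangent at (25, 27): λ = (3·25² + 14)/(2·27) ≡ 4/25. 25⁻¹ ≡ 7 (mod 29) since 25·7 = 175 ≡ 1, so λ ≡ 4·7 ≡ 28.
  x = λ² - 25 - 25 = 784 - 50 ≡ 9; y = λ·(25 - 9) - 27 ≡ 15. → (9, 15)

(9, 15)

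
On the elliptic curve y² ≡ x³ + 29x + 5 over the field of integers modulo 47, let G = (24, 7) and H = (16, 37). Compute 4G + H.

First 4G:
Repeated addition: build up to 4G.
2G: tangent at (24, 7): λ = (3·24² + 29)/(2·7) ≡ 18/14. 14⁻¹ ≡ 37 (mod 47), so λ ≡ 18·37 ≡ 8.
  x = λ² - 24 - 24 = 64 - 48 ≡ 16; y = λ·(24 - 16) - 7 ≡ 10. → (16, 10)
3G: (16, 10) + (24, 7). λ = (7 - 10)/(24 - 16) ≡ 44/8 mod 47. 8⁻¹ ≡ 6 (mod 47) since 8·6 = 48 ≡ 1, so λ ≡ 29.
  x = λ² - 16 - 24 = 841 - 40 ≡ 2; y = λ·(16 - 2) - 10 ≡ 20. → (2, 20)
4G: (2, 20) + (24, 7). λ = (7 - 20)/(24 - 2) ≡ 34/22 mod 47. 22⁻¹ ≡ 15 (mod 47) since 22·15 = 330 ≡ 1, so λ ≡ 40.
  x = λ² - 2 - 24 = 1600 - 26 ≡ 23; y = λ·(2 - 23) - 20 ≡ 33. → (23, 33)
4G = (23, 33).
Finally 4G + H:
(23, 33) + (16, 37). λ = (37 - 33)/(16 - 23) ≡ 4/40 mod 47. 40⁻¹ ≡ 20 (mod 47), so λ ≡ 33.
  x = λ² - 23 - 16 = 1089 - 39 ≡ 16; y = λ·(23 - 16) - 33 ≡ 10. → (16, 10)

(16, 10)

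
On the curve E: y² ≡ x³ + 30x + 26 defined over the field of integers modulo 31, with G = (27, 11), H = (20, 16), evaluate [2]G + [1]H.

(15, 10)

First 2G:
Repeated addition: build up to 2G.
2G: tangent at (27, 11): λ = (3·27² + 30)/(2·11) ≡ 16/22. 22⁻¹ ≡ 24 (mod 31) since 22·24 = 528 ≡ 1, so λ ≡ 16·24 ≡ 12.
  x = λ² - 27 - 27 = 144 - 54 ≡ 28; y = λ·(27 - 28) - 11 ≡ 8. → (28, 8)
2G = (28, 8).
Finally 2G + H:
(28, 8) + (20, 16). λ = (16 - 8)/(20 - 28) ≡ 8/23 mod 31. 23⁻¹ ≡ 27 (mod 31), so λ ≡ 30.
  x = λ² - 28 - 20 = 900 - 48 ≡ 15; y = λ·(28 - 15) - 8 ≡ 10. → (15, 10)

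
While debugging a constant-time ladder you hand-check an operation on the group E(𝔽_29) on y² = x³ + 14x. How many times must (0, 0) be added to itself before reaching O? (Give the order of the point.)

2P: (0, 0) + (0, 0): same x and y₁ ≡ -y₂, so the sum is O.
2P = O, so the order is 2.

2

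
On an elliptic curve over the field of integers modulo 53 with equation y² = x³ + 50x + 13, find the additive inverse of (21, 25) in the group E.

-(21, 25) = (21, -25 mod 53) = (21, 28).

(21, 28)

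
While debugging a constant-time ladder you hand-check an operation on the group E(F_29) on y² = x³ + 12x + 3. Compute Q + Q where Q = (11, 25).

(27, 0)

tangent at (11, 25): λ = (3·11² + 12)/(2·25) ≡ 27/21. 21⁻¹ ≡ 18 (mod 29) since 21·18 = 378 ≡ 1, so λ ≡ 27·18 ≡ 22.
  x = λ² - 11 - 11 = 484 - 22 ≡ 27; y = λ·(11 - 27) - 25 ≡ 0. → (27, 0)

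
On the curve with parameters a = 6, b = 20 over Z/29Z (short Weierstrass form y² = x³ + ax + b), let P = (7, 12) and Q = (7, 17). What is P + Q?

O

The two points share x = 7 and their y-coordinates satisfy 12 + 17 ≡ 0 (mod 29), so they are inverses. Their sum is O.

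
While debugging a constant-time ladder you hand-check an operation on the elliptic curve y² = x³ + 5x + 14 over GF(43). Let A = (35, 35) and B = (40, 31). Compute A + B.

(34, 33)

(35, 35) + (40, 31). λ = (31 - 35)/(40 - 35) ≡ 39/5 mod 43. 5⁻¹ ≡ 26 (mod 43), so λ ≡ 25.
  x = λ² - 35 - 40 = 625 - 75 ≡ 34; y = λ·(35 - 34) - 35 ≡ 33. → (34, 33)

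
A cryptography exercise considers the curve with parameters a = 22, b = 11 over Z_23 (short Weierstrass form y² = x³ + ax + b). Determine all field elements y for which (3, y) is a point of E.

x³ + 22x + 11 = 104 ≡ 12 (mod 23).
Square roots of 12 mod 23: 9 and 14 (since 9² = 81 ≡ 12).

9, 14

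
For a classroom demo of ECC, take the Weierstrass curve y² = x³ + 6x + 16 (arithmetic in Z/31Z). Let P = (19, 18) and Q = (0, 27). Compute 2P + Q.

First 2P:
Repeated addition: build up to 2P.
2P: tangent at (19, 18): λ = (3·19² + 6)/(2·18) ≡ 4/5. 5⁻¹ ≡ 25 (mod 31), so λ ≡ 4·25 ≡ 7.
  x = λ² - 19 - 19 = 49 - 38 ≡ 11; y = λ·(19 - 11) - 18 ≡ 7. → (11, 7)
2P = (11, 7).
Finally 2P + Q:
(11, 7) + (0, 27). λ = (27 - 7)/(0 - 11) ≡ 20/20 mod 31. 20⁻¹ ≡ 14 (mod 31), so λ ≡ 1.
  x = λ² - 11 - 0 = 1 - 11 ≡ 21; y = λ·(11 - 21) - 7 ≡ 14. → (21, 14)

(21, 14)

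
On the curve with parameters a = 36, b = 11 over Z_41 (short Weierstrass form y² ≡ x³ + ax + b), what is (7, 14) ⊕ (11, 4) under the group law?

(19, 16)

(7, 14) + (11, 4). λ = (4 - 14)/(11 - 7) ≡ 31/4 mod 41. 4⁻¹ ≡ 31 (mod 41), so λ ≡ 18.
  x = λ² - 7 - 11 = 324 - 18 ≡ 19; y = λ·(7 - 19) - 14 ≡ 16. → (19, 16)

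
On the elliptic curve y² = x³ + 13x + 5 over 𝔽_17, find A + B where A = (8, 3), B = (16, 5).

(9, 1)

(8, 3) + (16, 5). λ = (5 - 3)/(16 - 8) ≡ 2/8 mod 17. 8⁻¹ ≡ 15 (mod 17) since 8·15 = 120 ≡ 1, so λ ≡ 13.
  x = λ² - 8 - 16 = 169 - 24 ≡ 9; y = λ·(8 - 9) - 3 ≡ 1. → (9, 1)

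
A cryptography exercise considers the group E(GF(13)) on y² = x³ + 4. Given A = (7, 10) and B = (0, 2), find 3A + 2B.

(6, 8)

First 3A:
Repeated addition: build up to 3A.
2A: tangent at (7, 10): λ = (3·7² + 0)/(2·10) ≡ 4/7. 7⁻¹ ≡ 2 (mod 13) since 7·2 = 14 ≡ 1, so λ ≡ 4·2 ≡ 8.
  x = λ² - 7 - 7 = 64 - 14 ≡ 11; y = λ·(7 - 11) - 10 ≡ 10. → (11, 10)
3A: (11, 10) + (7, 10). λ = (10 - 10)/(7 - 11) ≡ 0/9 mod 13. 9⁻¹ ≡ 3 (mod 13) since 9·3 = 27 ≡ 1, so λ ≡ 0.
  x = λ² - 11 - 7 = 0 - 18 ≡ 8; y = λ·(11 - 8) - 10 ≡ 3. → (8, 3)
3A = (8, 3).
Next 2B:
Repeated addition: build up to 2B.
2B: tangent at (0, 2): λ = (3·0² + 0)/(2·2) ≡ 0/4. 4⁻¹ ≡ 10 (mod 13) since 4·10 = 40 ≡ 1, so λ ≡ 0·10 ≡ 0.
  x = λ² - 0 - 0 = 0 - 0 ≡ 0; y = λ·(0 - 0) - 2 ≡ 11. → (0, 11)
2B = (0, 11).
Finally 3A + 2B:
(8, 3) + (0, 11). λ = (11 - 3)/(0 - 8) ≡ 8/5 mod 13. 5⁻¹ ≡ 8 (mod 13) since 5·8 = 40 ≡ 1, so λ ≡ 12.
  x = λ² - 8 - 0 = 144 - 8 ≡ 6; y = λ·(8 - 6) - 3 ≡ 8. → (6, 8)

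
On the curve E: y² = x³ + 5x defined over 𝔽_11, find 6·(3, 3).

Write P = (3, 3).
Repeated addition: build up to 6P.
2P: tangent at (3, 3): λ = (3·3² + 5)/(2·3) ≡ 10/6. 6⁻¹ ≡ 2 (mod 11), so λ ≡ 10·2 ≡ 9.
  x = λ² - 3 - 3 = 81 - 6 ≡ 9; y = λ·(3 - 9) - 3 ≡ 9. → (9, 9)
3P: (9, 9) + (3, 3). λ = (3 - 9)/(3 - 9) ≡ 5/5 mod 11. 5⁻¹ ≡ 9 (mod 11) since 5·9 = 45 ≡ 1, so λ ≡ 1.
  x = λ² - 9 - 3 = 1 - 12 ≡ 0; y = λ·(9 - 0) - 9 ≡ 0. → (0, 0)
4P: (0, 0) + (3, 3). λ = (3 - 0)/(3 - 0) ≡ 3/3 mod 11. 3⁻¹ ≡ 4 (mod 11) since 3·4 = 12 ≡ 1, so λ ≡ 1.
  x = λ² - 0 - 3 = 1 - 3 ≡ 9; y = λ·(0 - 9) - 0 ≡ 2. → (9, 2)
5P: (9, 2) + (3, 3). λ = (3 - 2)/(3 - 9) ≡ 1/5 mod 11. 5⁻¹ ≡ 9 (mod 11) since 5·9 = 45 ≡ 1, so λ ≡ 9.
  x = λ² - 9 - 3 = 81 - 12 ≡ 3; y = λ·(9 - 3) - 2 ≡ 8. → (3, 8)
6P: (3, 8) + (3, 3): same x and y₁ ≡ -y₂, so the sum is ∞.

O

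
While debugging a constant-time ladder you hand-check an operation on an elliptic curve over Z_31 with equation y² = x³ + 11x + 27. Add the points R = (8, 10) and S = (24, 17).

(8, 10) + (24, 17). λ = (17 - 10)/(24 - 8) ≡ 7/16 mod 31. 16⁻¹ ≡ 2 (mod 31) since 16·2 = 32 ≡ 1, so λ ≡ 14.
  x = λ² - 8 - 24 = 196 - 32 ≡ 9; y = λ·(8 - 9) - 10 ≡ 7. → (9, 7)

(9, 7)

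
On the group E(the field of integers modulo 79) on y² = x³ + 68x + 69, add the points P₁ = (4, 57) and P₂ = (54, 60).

(63, 39)

(4, 57) + (54, 60). λ = (60 - 57)/(54 - 4) ≡ 3/50 mod 79. 50⁻¹ ≡ 49 (mod 79) since 50·49 = 2450 ≡ 1, so λ ≡ 68.
  x = λ² - 4 - 54 = 4624 - 58 ≡ 63; y = λ·(4 - 63) - 57 ≡ 39. → (63, 39)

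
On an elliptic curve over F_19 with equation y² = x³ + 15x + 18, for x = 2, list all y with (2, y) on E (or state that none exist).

x³ + 15x + 18 = 56 ≡ 18 (mod 19).
18 is a non-residue mod 19; no y exists.

none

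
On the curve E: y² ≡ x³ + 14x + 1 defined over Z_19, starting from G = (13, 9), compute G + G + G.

(12, 15)

Repeated addition: build up to 3G.
2G: tangent at (13, 9): λ = (3·13² + 14)/(2·9) ≡ 8/18. 18⁻¹ ≡ 18 (mod 19), so λ ≡ 8·18 ≡ 11.
  x = λ² - 13 - 13 = 121 - 26 ≡ 0; y = λ·(13 - 0) - 9 ≡ 1. → (0, 1)
3G: (0, 1) + (13, 9). λ = (9 - 1)/(13 - 0) ≡ 8/13 mod 19. 13⁻¹ ≡ 3 (mod 19), so λ ≡ 5.
  x = λ² - 0 - 13 = 25 - 13 ≡ 12; y = λ·(0 - 12) - 1 ≡ 15. → (12, 15)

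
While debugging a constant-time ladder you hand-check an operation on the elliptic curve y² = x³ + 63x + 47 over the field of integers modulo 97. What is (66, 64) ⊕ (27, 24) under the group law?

(40, 92)

(66, 64) + (27, 24). λ = (24 - 64)/(27 - 66) ≡ 57/58 mod 97. 58⁻¹ ≡ 92 (mod 97), so λ ≡ 6.
  x = λ² - 66 - 27 = 36 - 93 ≡ 40; y = λ·(66 - 40) - 64 ≡ 92. → (40, 92)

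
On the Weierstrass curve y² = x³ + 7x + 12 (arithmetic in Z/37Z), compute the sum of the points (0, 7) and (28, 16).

(10, 3)

(0, 7) + (28, 16). λ = (16 - 7)/(28 - 0) ≡ 9/28 mod 37. 28⁻¹ ≡ 4 (mod 37) since 28·4 = 112 ≡ 1, so λ ≡ 36.
  x = λ² - 0 - 28 = 1296 - 28 ≡ 10; y = λ·(0 - 10) - 7 ≡ 3. → (10, 3)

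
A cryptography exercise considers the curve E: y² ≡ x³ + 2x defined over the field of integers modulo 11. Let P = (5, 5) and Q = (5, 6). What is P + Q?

The two points share x = 5 and their y-coordinates satisfy 5 + 6 ≡ 0 (mod 11), so they are inverses. Their sum is O.

O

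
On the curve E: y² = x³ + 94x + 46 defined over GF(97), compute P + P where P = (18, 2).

tangent at (18, 2): λ = (3·18² + 94)/(2·2) ≡ 96/4. 4⁻¹ ≡ 73 (mod 97) since 4·73 = 292 ≡ 1, so λ ≡ 96·73 ≡ 24.
  x = λ² - 18 - 18 = 576 - 36 ≡ 55; y = λ·(18 - 55) - 2 ≡ 80. → (55, 80)

(55, 80)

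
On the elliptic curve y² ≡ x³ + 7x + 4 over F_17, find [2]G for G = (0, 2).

tangent at (0, 2): λ = (3·0² + 7)/(2·2) ≡ 7/4. 4⁻¹ ≡ 13 (mod 17), so λ ≡ 7·13 ≡ 6.
  x = λ² - 0 - 0 = 36 - 0 ≡ 2; y = λ·(0 - 2) - 2 ≡ 3. → (2, 3)

(2, 3)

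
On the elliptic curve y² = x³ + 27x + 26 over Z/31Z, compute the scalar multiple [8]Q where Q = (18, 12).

Double-and-add on 8 = (1000)₂. Start with Q = (18, 12) for the leading 1-bit.
double: tangent at (18, 12): λ = (3·18² + 27)/(2·12) ≡ 7/24. 24⁻¹ ≡ 22 (mod 31), so λ ≡ 7·22 ≡ 30.
  x = λ² - 18 - 18 = 900 - 36 ≡ 27; y = λ·(18 - 27) - 12 ≡ 28. → (27, 28)
double: tangent at (27, 28): λ = (3·27² + 27)/(2·28) ≡ 13/25. 25⁻¹ ≡ 5 (mod 31), so λ ≡ 13·5 ≡ 3.
  x = λ² - 27 - 27 = 9 - 54 ≡ 17; y = λ·(27 - 17) - 28 ≡ 2. → (17, 2)
double: tangent at (17, 2): λ = (3·17² + 27)/(2·2) ≡ 26/4. 4⁻¹ ≡ 8 (mod 31), so λ ≡ 26·8 ≡ 22.
  x = λ² - 17 - 17 = 484 - 34 ≡ 16; y = λ·(17 - 16) - 2 ≡ 20. → (16, 20)

(16, 20)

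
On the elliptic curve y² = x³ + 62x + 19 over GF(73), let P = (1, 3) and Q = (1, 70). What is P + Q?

O

The two points share x = 1 and their y-coordinates satisfy 3 + 70 ≡ 0 (mod 73), so they are inverses. Their sum is O.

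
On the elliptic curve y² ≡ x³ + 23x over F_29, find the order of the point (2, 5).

10

2P: tangent at (2, 5): λ = (3·2² + 23)/(2·5) ≡ 6/10. 10⁻¹ ≡ 3 (mod 29) since 10·3 = 30 ≡ 1, so λ ≡ 6·3 ≡ 18.
  x = λ² - 2 - 2 = 324 - 4 ≡ 1; y = λ·(2 - 1) - 5 ≡ 13. → (1, 13)
3P: (1, 13) + (2, 5). λ = (5 - 13)/(2 - 1) ≡ 21/1 mod 29. 1⁻¹ ≡ 1 (mod 29) since 1·1 = 1 ≡ 1, so λ ≡ 21.
  x = λ² - 1 - 2 = 441 - 3 ≡ 3; y = λ·(1 - 3) - 13 ≡ 3. → (3, 3)
4P: (3, 3) + (2, 5). λ = (5 - 3)/(2 - 3) ≡ 2/28 mod 29. 28⁻¹ ≡ 28 (mod 29) since 28·28 = 784 ≡ 1, so λ ≡ 27.
  x = λ² - 3 - 2 = 729 - 5 ≡ 28; y = λ·(3 - 28) - 3 ≡ 18. → (28, 18)
5P: (28, 18) + (2, 5). λ = (5 - 18)/(2 - 28) ≡ 16/3 mod 29. 3⁻¹ ≡ 10 (mod 29), so λ ≡ 15.
  x = λ² - 28 - 2 = 225 - 30 ≡ 21; y = λ·(28 - 21) - 18 ≡ 0. → (21, 0)
6P: (21, 0) + (2, 5). λ = (5 - 0)/(2 - 21) ≡ 5/10 mod 29. 10⁻¹ ≡ 3 (mod 29) since 10·3 = 30 ≡ 1, so λ ≡ 15.
  x = λ² - 21 - 2 = 225 - 23 ≡ 28; y = λ·(21 - 28) - 0 ≡ 11. → (28, 11)
7P: (28, 11) + (2, 5). λ = (5 - 11)/(2 - 28) ≡ 23/3 mod 29. 3⁻¹ ≡ 10 (mod 29) since 3·10 = 30 ≡ 1, so λ ≡ 27.
  x = λ² - 28 - 2 = 729 - 30 ≡ 3; y = λ·(28 - 3) - 11 ≡ 26. → (3, 26)
8P: (3, 26) + (2, 5). λ = (5 - 26)/(2 - 3) ≡ 8/28 mod 29. 28⁻¹ ≡ 28 (mod 29), so λ ≡ 21.
  x = λ² - 3 - 2 = 441 - 5 ≡ 1; y = λ·(3 - 1) - 26 ≡ 16. → (1, 16)
9P: (1, 16) + (2, 5). λ = (5 - 16)/(2 - 1) ≡ 18/1 mod 29. 1⁻¹ ≡ 1 (mod 29), so λ ≡ 18.
  x = λ² - 1 - 2 = 324 - 3 ≡ 2; y = λ·(1 - 2) - 16 ≡ 24. → (2, 24)
10P: (2, 24) + (2, 5): same x and y₁ ≡ -y₂, so the sum is the point at infinity.
10P = the point at infinity, so the order is 10.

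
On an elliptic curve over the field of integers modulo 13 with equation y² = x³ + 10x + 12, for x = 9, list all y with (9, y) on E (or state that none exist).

5, 8

x³ + 10x + 12 = 831 ≡ 12 (mod 13).
Square roots of 12 mod 13: 5 and 8 (since 5² = 25 ≡ 12).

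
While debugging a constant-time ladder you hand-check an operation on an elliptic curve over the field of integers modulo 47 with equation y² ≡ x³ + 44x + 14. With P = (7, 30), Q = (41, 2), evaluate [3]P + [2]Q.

First 3P:
Repeated addition: build up to 3P.
2P: tangent at (7, 30): λ = (3·7² + 44)/(2·30) ≡ 3/13. 13⁻¹ ≡ 29 (mod 47), so λ ≡ 3·29 ≡ 40.
  x = λ² - 7 - 7 = 1600 - 14 ≡ 35; y = λ·(7 - 35) - 30 ≡ 25. → (35, 25)
3P: (35, 25) + (7, 30). λ = (30 - 25)/(7 - 35) ≡ 5/19 mod 47. 19⁻¹ ≡ 5 (mod 47) since 19·5 = 95 ≡ 1, so λ ≡ 25.
  x = λ² - 35 - 7 = 625 - 42 ≡ 19; y = λ·(35 - 19) - 25 ≡ 46. → (19, 46)
3P = (19, 46).
Next 2Q:
Repeated addition: build up to 2Q.
2Q: tangent at (41, 2): λ = (3·41² + 44)/(2·2) ≡ 11/4. 4⁻¹ ≡ 12 (mod 47), so λ ≡ 11·12 ≡ 38.
  x = λ² - 41 - 41 = 1444 - 82 ≡ 46; y = λ·(41 - 46) - 2 ≡ 43. → (46, 43)
2Q = (46, 43).
Finally 3P + 2Q:
(19, 46) + (46, 43). λ = (43 - 46)/(46 - 19) ≡ 44/27 mod 47. 27⁻¹ ≡ 7 (mod 47) since 27·7 = 189 ≡ 1, so λ ≡ 26.
  x = λ² - 19 - 46 = 676 - 65 ≡ 0; y = λ·(19 - 0) - 46 ≡ 25. → (0, 25)

(0, 25)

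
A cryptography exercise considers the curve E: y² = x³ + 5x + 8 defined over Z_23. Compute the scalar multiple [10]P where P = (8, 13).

(12, 18)

Double-and-add on 10 = (1010)₂. Start with P = (8, 13) for the leading 1-bit.
double: tangent at (8, 13): λ = (3·8² + 5)/(2·13) ≡ 13/3. 3⁻¹ ≡ 8 (mod 23) since 3·8 = 24 ≡ 1, so λ ≡ 13·8 ≡ 12.
  x = λ² - 8 - 8 = 144 - 16 ≡ 13; y = λ·(8 - 13) - 13 ≡ 19. → (13, 19)
double: tangent at (13, 19): λ = (3·13² + 5)/(2·19) ≡ 6/15. 15⁻¹ ≡ 20 (mod 23), so λ ≡ 6·20 ≡ 5.
  x = λ² - 13 - 13 = 25 - 26 ≡ 22; y = λ·(13 - 22) - 19 ≡ 5. → (22, 5)
add P: (22, 5) + (8, 13). λ = (13 - 5)/(8 - 22) ≡ 8/9 mod 23. 9⁻¹ ≡ 18 (mod 23) since 9·18 = 162 ≡ 1, so λ ≡ 6.
  x = λ² - 22 - 8 = 36 - 30 ≡ 6; y = λ·(22 - 6) - 5 ≡ 22. → (6, 22)
double: tangent at (6, 22): λ = (3·6² + 5)/(2·22) ≡ 21/21. 21⁻¹ ≡ 11 (mod 23), so λ ≡ 21·11 ≡ 1.
  x = λ² - 6 - 6 = 1 - 12 ≡ 12; y = λ·(6 - 12) - 22 ≡ 18. → (12, 18)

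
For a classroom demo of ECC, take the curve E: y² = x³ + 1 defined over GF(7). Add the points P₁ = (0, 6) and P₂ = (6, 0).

(0, 6) + (6, 0). λ = (0 - 6)/(6 - 0) ≡ 1/6 mod 7. 6⁻¹ ≡ 6 (mod 7) since 6·6 = 36 ≡ 1, so λ ≡ 6.
  x = λ² - 0 - 6 = 36 - 6 ≡ 2; y = λ·(0 - 2) - 6 ≡ 3. → (2, 3)

(2, 3)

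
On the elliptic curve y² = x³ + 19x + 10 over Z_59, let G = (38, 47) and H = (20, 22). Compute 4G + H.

(13, 34)

First 4G:
Double-and-add on 4 = (100)₂. Start with G = (38, 47) for the leading 1-bit.
double: tangent at (38, 47): λ = (3·38² + 19)/(2·47) ≡ 44/35. 35⁻¹ ≡ 27 (mod 59) since 35·27 = 945 ≡ 1, so λ ≡ 44·27 ≡ 8.
  x = λ² - 38 - 38 = 64 - 76 ≡ 47; y = λ·(38 - 47) - 47 ≡ 58. → (47, 58)
double: tangent at (47, 58): λ = (3·47² + 19)/(2·58) ≡ 38/57. 57⁻¹ ≡ 29 (mod 59), so λ ≡ 38·29 ≡ 40.
  x = λ² - 47 - 47 = 1600 - 94 ≡ 31; y = λ·(47 - 31) - 58 ≡ 51. → (31, 51)
4G = (31, 51).
Finally 4G + H:
(31, 51) + (20, 22). λ = (22 - 51)/(20 - 31) ≡ 30/48 mod 59. 48⁻¹ ≡ 16 (mod 59) since 48·16 = 768 ≡ 1, so λ ≡ 8.
  x = λ² - 31 - 20 = 64 - 51 ≡ 13; y = λ·(31 - 13) - 51 ≡ 34. → (13, 34)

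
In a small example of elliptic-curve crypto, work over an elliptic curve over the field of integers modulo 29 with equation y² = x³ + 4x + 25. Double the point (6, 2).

(18, 10)

tangent at (6, 2): λ = (3·6² + 4)/(2·2) ≡ 25/4. 4⁻¹ ≡ 22 (mod 29), so λ ≡ 25·22 ≡ 28.
  x = λ² - 6 - 6 = 784 - 12 ≡ 18; y = λ·(6 - 18) - 2 ≡ 10. → (18, 10)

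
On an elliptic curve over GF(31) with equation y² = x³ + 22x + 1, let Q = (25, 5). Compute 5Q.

Repeated addition: build up to 5Q.
2Q: tangent at (25, 5): λ = (3·25² + 22)/(2·5) ≡ 6/10. 10⁻¹ ≡ 28 (mod 31) since 10·28 = 280 ≡ 1, so λ ≡ 6·28 ≡ 13.
  x = λ² - 25 - 25 = 169 - 50 ≡ 26; y = λ·(25 - 26) - 5 ≡ 13. → (26, 13)
3Q: (26, 13) + (25, 5). λ = (5 - 13)/(25 - 26) ≡ 23/30 mod 31. 30⁻¹ ≡ 30 (mod 31) since 30·30 = 900 ≡ 1, so λ ≡ 8.
  x = λ² - 26 - 25 = 64 - 51 ≡ 13; y = λ·(26 - 13) - 13 ≡ 29. → (13, 29)
4Q: (13, 29) + (25, 5). λ = (5 - 29)/(25 - 13) ≡ 7/12 mod 31. 12⁻¹ ≡ 13 (mod 31), so λ ≡ 29.
  x = λ² - 13 - 25 = 841 - 38 ≡ 28; y = λ·(13 - 28) - 29 ≡ 1. → (28, 1)
5Q: (28, 1) + (25, 5). λ = (5 - 1)/(25 - 28) ≡ 4/28 mod 31. 28⁻¹ ≡ 10 (mod 31), so λ ≡ 9.
  x = λ² - 28 - 25 = 81 - 53 ≡ 28; y = λ·(28 - 28) - 1 ≡ 30. → (28, 30)

(28, 30)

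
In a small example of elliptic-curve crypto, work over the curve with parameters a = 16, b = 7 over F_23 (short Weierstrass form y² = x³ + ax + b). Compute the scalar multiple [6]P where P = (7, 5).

Double-and-add on 6 = (110)₂. Start with P = (7, 5) for the leading 1-bit.
double: tangent at (7, 5): λ = (3·7² + 16)/(2·5) ≡ 2/10. 10⁻¹ ≡ 7 (mod 23), so λ ≡ 2·7 ≡ 14.
  x = λ² - 7 - 7 = 196 - 14 ≡ 21; y = λ·(7 - 21) - 5 ≡ 6. → (21, 6)
add P: (21, 6) + (7, 5). λ = (5 - 6)/(7 - 21) ≡ 22/9 mod 23. 9⁻¹ ≡ 18 (mod 23), so λ ≡ 5.
  x = λ² - 21 - 7 = 25 - 28 ≡ 20; y = λ·(21 - 20) - 6 ≡ 22. → (20, 22)
double: tangent at (20, 22): λ = (3·20² + 16)/(2·22) ≡ 20/21. 21⁻¹ ≡ 11 (mod 23), so λ ≡ 20·11 ≡ 13.
  x = λ² - 20 - 20 = 169 - 40 ≡ 14; y = λ·(20 - 14) - 22 ≡ 10. → (14, 10)

(14, 10)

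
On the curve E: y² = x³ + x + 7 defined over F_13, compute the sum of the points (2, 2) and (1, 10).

(9, 2)

(2, 2) + (1, 10). λ = (10 - 2)/(1 - 2) ≡ 8/12 mod 13. 12⁻¹ ≡ 12 (mod 13) since 12·12 = 144 ≡ 1, so λ ≡ 5.
  x = λ² - 2 - 1 = 25 - 3 ≡ 9; y = λ·(2 - 9) - 2 ≡ 2. → (9, 2)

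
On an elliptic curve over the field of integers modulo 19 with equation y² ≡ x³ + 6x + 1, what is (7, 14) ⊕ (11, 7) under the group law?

(10, 15)

(7, 14) + (11, 7). λ = (7 - 14)/(11 - 7) ≡ 12/4 mod 19. 4⁻¹ ≡ 5 (mod 19), so λ ≡ 3.
  x = λ² - 7 - 11 = 9 - 18 ≡ 10; y = λ·(7 - 10) - 14 ≡ 15. → (10, 15)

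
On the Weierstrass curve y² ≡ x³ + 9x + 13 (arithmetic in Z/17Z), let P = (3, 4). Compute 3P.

(8, 6)

Repeated addition: build up to 3P.
2P: tangent at (3, 4): λ = (3·3² + 9)/(2·4) ≡ 2/8. 8⁻¹ ≡ 15 (mod 17), so λ ≡ 2·15 ≡ 13.
  x = λ² - 3 - 3 = 169 - 6 ≡ 10; y = λ·(3 - 10) - 4 ≡ 7. → (10, 7)
3P: (10, 7) + (3, 4). λ = (4 - 7)/(3 - 10) ≡ 14/10 mod 17. 10⁻¹ ≡ 12 (mod 17), so λ ≡ 15.
  x = λ² - 10 - 3 = 225 - 13 ≡ 8; y = λ·(10 - 8) - 7 ≡ 6. → (8, 6)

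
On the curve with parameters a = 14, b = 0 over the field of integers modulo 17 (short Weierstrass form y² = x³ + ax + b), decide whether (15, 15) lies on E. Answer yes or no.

no

y² = 15² ≡ 4; x³ + 14x + 0 = 3585 ≡ 15 (mod 17). 4 ≠ 15.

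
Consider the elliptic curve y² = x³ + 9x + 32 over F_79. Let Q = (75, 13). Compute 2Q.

tangent at (75, 13): λ = (3·75² + 9)/(2·13) ≡ 57/26. 26⁻¹ ≡ 76 (mod 79) since 26·76 = 1976 ≡ 1, so λ ≡ 57·76 ≡ 66.
  x = λ² - 75 - 75 = 4356 - 150 ≡ 19; y = λ·(75 - 19) - 13 ≡ 49. → (19, 49)

(19, 49)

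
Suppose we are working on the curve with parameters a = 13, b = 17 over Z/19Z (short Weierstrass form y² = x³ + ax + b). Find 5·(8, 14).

O

Write G = (8, 14).
Repeated addition: build up to 5G.
2G: tangent at (8, 14): λ = (3·8² + 13)/(2·14) ≡ 15/9. 9⁻¹ ≡ 17 (mod 19), so λ ≡ 15·17 ≡ 8.
  x = λ² - 8 - 8 = 64 - 16 ≡ 10; y = λ·(8 - 10) - 14 ≡ 8. → (10, 8)
3G: (10, 8) + (8, 14). λ = (14 - 8)/(8 - 10) ≡ 6/17 mod 19. 17⁻¹ ≡ 9 (mod 19) since 17·9 = 153 ≡ 1, so λ ≡ 16.
  x = λ² - 10 - 8 = 256 - 18 ≡ 10; y = λ·(10 - 10) - 8 ≡ 11. → (10, 11)
4G: (10, 11) + (8, 14). λ = (14 - 11)/(8 - 10) ≡ 3/17 mod 19. 17⁻¹ ≡ 9 (mod 19), so λ ≡ 8.
  x = λ² - 10 - 8 = 64 - 18 ≡ 8; y = λ·(10 - 8) - 11 ≡ 5. → (8, 5)
5G: (8, 5) + (8, 14): same x and y₁ ≡ -y₂, so the sum is 𝒪.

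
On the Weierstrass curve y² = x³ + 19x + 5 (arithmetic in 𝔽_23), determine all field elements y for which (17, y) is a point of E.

x³ + 19x + 5 = 5241 ≡ 20 (mod 23).
20 is a non-residue mod 23; no y exists.

none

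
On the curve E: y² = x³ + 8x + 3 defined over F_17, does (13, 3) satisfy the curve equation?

yes

y² = 3² ≡ 9; x³ + 8x + 3 = 2304 ≡ 9 (mod 17). 9 = 9.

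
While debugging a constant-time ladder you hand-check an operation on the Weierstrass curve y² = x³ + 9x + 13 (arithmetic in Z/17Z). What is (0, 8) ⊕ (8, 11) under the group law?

(11, 7)

(0, 8) + (8, 11). λ = (11 - 8)/(8 - 0) ≡ 3/8 mod 17. 8⁻¹ ≡ 15 (mod 17), so λ ≡ 11.
  x = λ² - 0 - 8 = 121 - 8 ≡ 11; y = λ·(0 - 11) - 8 ≡ 7. → (11, 7)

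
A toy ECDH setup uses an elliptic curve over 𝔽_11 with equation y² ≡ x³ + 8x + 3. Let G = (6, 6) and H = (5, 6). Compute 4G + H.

(4, 0)

First 4G:
Repeated addition: build up to 4G.
2G: tangent at (6, 6): λ = (3·6² + 8)/(2·6) ≡ 6/1. 1⁻¹ ≡ 1 (mod 11), so λ ≡ 6·1 ≡ 6.
  x = λ² - 6 - 6 = 36 - 12 ≡ 2; y = λ·(6 - 2) - 6 ≡ 7. → (2, 7)
3G: (2, 7) + (6, 6). λ = (6 - 7)/(6 - 2) ≡ 10/4 mod 11. 4⁻¹ ≡ 3 (mod 11), so λ ≡ 8.
  x = λ² - 2 - 6 = 64 - 8 ≡ 1; y = λ·(2 - 1) - 7 ≡ 1. → (1, 1)
4G: (1, 1) + (6, 6). λ = (6 - 1)/(6 - 1) ≡ 5/5 mod 11. 5⁻¹ ≡ 9 (mod 11) since 5·9 = 45 ≡ 1, so λ ≡ 1.
  x = λ² - 1 - 6 = 1 - 7 ≡ 5; y = λ·(1 - 5) - 1 ≡ 6. → (5, 6)
4G = (5, 6).
Finally 4G + H:
tangent at (5, 6): λ = (3·5² + 8)/(2·6) ≡ 6/1. 1⁻¹ ≡ 1 (mod 11) since 1·1 = 1 ≡ 1, so λ ≡ 6·1 ≡ 6.
  x = λ² - 5 - 5 = 36 - 10 ≡ 4; y = λ·(5 - 4) - 6 ≡ 0. → (4, 0)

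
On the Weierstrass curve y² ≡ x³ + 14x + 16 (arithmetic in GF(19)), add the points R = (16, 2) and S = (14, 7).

(0, 15)

(16, 2) + (14, 7). λ = (7 - 2)/(14 - 16) ≡ 5/17 mod 19. 17⁻¹ ≡ 9 (mod 19), so λ ≡ 7.
  x = λ² - 16 - 14 = 49 - 30 ≡ 0; y = λ·(16 - 0) - 2 ≡ 15. → (0, 15)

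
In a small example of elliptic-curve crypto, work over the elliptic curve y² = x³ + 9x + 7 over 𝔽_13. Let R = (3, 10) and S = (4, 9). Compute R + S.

(3, 10) + (4, 9). λ = (9 - 10)/(4 - 3) ≡ 12/1 mod 13. 1⁻¹ ≡ 1 (mod 13), so λ ≡ 12.
  x = λ² - 3 - 4 = 144 - 7 ≡ 7; y = λ·(3 - 7) - 10 ≡ 7. → (7, 7)

(7, 7)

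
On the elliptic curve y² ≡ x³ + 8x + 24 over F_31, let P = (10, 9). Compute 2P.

tangent at (10, 9): λ = (3·10² + 8)/(2·9) ≡ 29/18. 18⁻¹ ≡ 19 (mod 31), so λ ≡ 29·19 ≡ 24.
  x = λ² - 10 - 10 = 576 - 20 ≡ 29; y = λ·(10 - 29) - 9 ≡ 0. → (29, 0)

(29, 0)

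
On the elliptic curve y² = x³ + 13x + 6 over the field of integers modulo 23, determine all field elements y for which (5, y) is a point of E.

9, 14

x³ + 13x + 6 = 196 ≡ 12 (mod 23).
Square roots of 12 mod 23: 9 and 14 (since 9² = 81 ≡ 12).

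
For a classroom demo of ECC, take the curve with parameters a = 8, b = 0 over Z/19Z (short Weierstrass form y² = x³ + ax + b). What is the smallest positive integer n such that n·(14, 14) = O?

2P: tangent at (14, 14): λ = (3·14² + 8)/(2·14) ≡ 7/9. 9⁻¹ ≡ 17 (mod 19), so λ ≡ 7·17 ≡ 5.
  x = λ² - 14 - 14 = 25 - 28 ≡ 16; y = λ·(14 - 16) - 14 ≡ 14. → (16, 14)
3P: (16, 14) + (14, 14). λ = (14 - 14)/(14 - 16) ≡ 0/17 mod 19. 17⁻¹ ≡ 9 (mod 19) since 17·9 = 153 ≡ 1, so λ ≡ 0.
  x = λ² - 16 - 14 = 0 - 30 ≡ 8; y = λ·(16 - 8) - 14 ≡ 5. → (8, 5)
4P: (8, 5) + (14, 14). λ = (14 - 5)/(14 - 8) ≡ 9/6 mod 19. 6⁻¹ ≡ 16 (mod 19) since 6·16 = 96 ≡ 1, so λ ≡ 11.
  x = λ² - 8 - 14 = 121 - 22 ≡ 4; y = λ·(8 - 4) - 5 ≡ 1. → (4, 1)
5P: (4, 1) + (14, 14). λ = (14 - 1)/(14 - 4) ≡ 13/10 mod 19. 10⁻¹ ≡ 2 (mod 19) since 10·2 = 20 ≡ 1, so λ ≡ 7.
  x = λ² - 4 - 14 = 49 - 18 ≡ 12; y = λ·(4 - 12) - 1 ≡ 0. → (12, 0)
6P: (12, 0) + (14, 14). λ = (14 - 0)/(14 - 12) ≡ 14/2 mod 19. 2⁻¹ ≡ 10 (mod 19), so λ ≡ 7.
  x = λ² - 12 - 14 = 49 - 26 ≡ 4; y = λ·(12 - 4) - 0 ≡ 18. → (4, 18)
7P: (4, 18) + (14, 14). λ = (14 - 18)/(14 - 4) ≡ 15/10 mod 19. 10⁻¹ ≡ 2 (mod 19), so λ ≡ 11.
  x = λ² - 4 - 14 = 121 - 18 ≡ 8; y = λ·(4 - 8) - 18 ≡ 14. → (8, 14)
8P: (8, 14) + (14, 14). λ = (14 - 14)/(14 - 8) ≡ 0/6 mod 19. 6⁻¹ ≡ 16 (mod 19) since 6·16 = 96 ≡ 1, so λ ≡ 0.
  x = λ² - 8 - 14 = 0 - 22 ≡ 16; y = λ·(8 - 16) - 14 ≡ 5. → (16, 5)
9P: (16, 5) + (14, 14). λ = (14 - 5)/(14 - 16) ≡ 9/17 mod 19. 17⁻¹ ≡ 9 (mod 19) since 17·9 = 153 ≡ 1, so λ ≡ 5.
  x = λ² - 16 - 14 = 25 - 30 ≡ 14; y = λ·(16 - 14) - 5 ≡ 5. → (14, 5)
10P: (14, 5) + (14, 14): same x and y₁ ≡ -y₂, so the sum is O.
10P = O, so the order is 10.

10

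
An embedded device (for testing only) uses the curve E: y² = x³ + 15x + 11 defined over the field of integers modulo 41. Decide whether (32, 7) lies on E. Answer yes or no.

yes

y² = 7² ≡ 8; x³ + 15x + 11 = 33259 ≡ 8 (mod 41). 8 = 8.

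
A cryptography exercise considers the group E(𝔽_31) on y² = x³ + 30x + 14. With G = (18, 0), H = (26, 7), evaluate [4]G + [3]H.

First 4G:
Repeated addition: build up to 4G.
2G: (18, 0) + (18, 0): same x and y₁ ≡ -y₂, so the sum is O.
3G: O + (18, 0) = (18, 0) (identity).
4G: (18, 0) + (18, 0): same x and y₁ ≡ -y₂, so the sum is O.
4G = O.
Next 3H:
Repeated addition: build up to 3H.
2H: tangent at (26, 7): λ = (3·26² + 30)/(2·7) ≡ 12/14. 14⁻¹ ≡ 20 (mod 31) since 14·20 = 280 ≡ 1, so λ ≡ 12·20 ≡ 23.
  x = λ² - 26 - 26 = 529 - 52 ≡ 12; y = λ·(26 - 12) - 7 ≡ 5. → (12, 5)
3H: (12, 5) + (26, 7). λ = (7 - 5)/(26 - 12) ≡ 2/14 mod 31. 14⁻¹ ≡ 20 (mod 31) since 14·20 = 280 ≡ 1, so λ ≡ 9.
  x = λ² - 12 - 26 = 81 - 38 ≡ 12; y = λ·(12 - 12) - 5 ≡ 26. → (12, 26)
3H = (12, 26).
Finally 4G + 3H:
O + (12, 26) = (12, 26) (identity).

(12, 26)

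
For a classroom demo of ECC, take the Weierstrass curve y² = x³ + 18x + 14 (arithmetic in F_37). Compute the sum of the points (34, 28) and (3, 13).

(34, 28) + (3, 13). λ = (13 - 28)/(3 - 34) ≡ 22/6 mod 37. 6⁻¹ ≡ 31 (mod 37), so λ ≡ 16.
  x = λ² - 34 - 3 = 256 - 37 ≡ 34; y = λ·(34 - 34) - 28 ≡ 9. → (34, 9)

(34, 9)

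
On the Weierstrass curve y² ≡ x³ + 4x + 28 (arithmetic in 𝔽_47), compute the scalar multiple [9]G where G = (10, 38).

(22, 1)

Double-and-add on 9 = (1001)₂. Start with G = (10, 38) for the leading 1-bit.
double: tangent at (10, 38): λ = (3·10² + 4)/(2·38) ≡ 22/29. 29⁻¹ ≡ 13 (mod 47), so λ ≡ 22·13 ≡ 4.
  x = λ² - 10 - 10 = 16 - 20 ≡ 43; y = λ·(10 - 43) - 38 ≡ 18. → (43, 18)
double: tangent at (43, 18): λ = (3·43² + 4)/(2·18) ≡ 5/36. 36⁻¹ ≡ 17 (mod 47), so λ ≡ 5·17 ≡ 38.
  x = λ² - 43 - 43 = 1444 - 86 ≡ 42; y = λ·(43 - 42) - 18 ≡ 20. → (42, 20)
double: tangent at (42, 20): λ = (3·42² + 4)/(2·20) ≡ 32/40. 40⁻¹ ≡ 20 (mod 47), so λ ≡ 32·20 ≡ 29.
  x = λ² - 42 - 42 = 841 - 84 ≡ 5; y = λ·(42 - 5) - 20 ≡ 19. → (5, 19)
add G: (5, 19) + (10, 38). λ = (38 - 19)/(10 - 5) ≡ 19/5 mod 47. 5⁻¹ ≡ 19 (mod 47) since 5·19 = 95 ≡ 1, so λ ≡ 32.
  x = λ² - 5 - 10 = 1024 - 15 ≡ 22; y = λ·(5 - 22) - 19 ≡ 1. → (22, 1)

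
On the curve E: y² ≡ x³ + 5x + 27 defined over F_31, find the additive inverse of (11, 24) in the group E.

-(11, 24) = (11, -24 mod 31) = (11, 7).

(11, 7)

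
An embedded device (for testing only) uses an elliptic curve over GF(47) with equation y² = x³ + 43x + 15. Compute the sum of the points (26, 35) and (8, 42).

(22, 0)

(26, 35) + (8, 42). λ = (42 - 35)/(8 - 26) ≡ 7/29 mod 47. 29⁻¹ ≡ 13 (mod 47), so λ ≡ 44.
  x = λ² - 26 - 8 = 1936 - 34 ≡ 22; y = λ·(26 - 22) - 35 ≡ 0. → (22, 0)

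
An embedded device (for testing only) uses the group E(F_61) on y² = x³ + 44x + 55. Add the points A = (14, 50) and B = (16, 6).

(27, 53)

(14, 50) + (16, 6). λ = (6 - 50)/(16 - 14) ≡ 17/2 mod 61. 2⁻¹ ≡ 31 (mod 61) since 2·31 = 62 ≡ 1, so λ ≡ 39.
  x = λ² - 14 - 16 = 1521 - 30 ≡ 27; y = λ·(14 - 27) - 50 ≡ 53. → (27, 53)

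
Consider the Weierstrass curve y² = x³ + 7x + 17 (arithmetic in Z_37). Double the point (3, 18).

tangent at (3, 18): λ = (3·3² + 7)/(2·18) ≡ 34/36. 36⁻¹ ≡ 36 (mod 37), so λ ≡ 34·36 ≡ 3.
  x = λ² - 3 - 3 = 9 - 6 ≡ 3; y = λ·(3 - 3) - 18 ≡ 19. → (3, 19)

(3, 19)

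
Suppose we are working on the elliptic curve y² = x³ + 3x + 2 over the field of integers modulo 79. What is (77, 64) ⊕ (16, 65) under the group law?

(77, 64) + (16, 65). λ = (65 - 64)/(16 - 77) ≡ 1/18 mod 79. 18⁻¹ ≡ 22 (mod 79), so λ ≡ 22.
  x = λ² - 77 - 16 = 484 - 93 ≡ 75; y = λ·(77 - 75) - 64 ≡ 59. → (75, 59)

(75, 59)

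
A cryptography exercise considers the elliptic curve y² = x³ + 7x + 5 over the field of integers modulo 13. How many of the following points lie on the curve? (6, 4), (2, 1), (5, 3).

3

(6, 4): 4² ≡ 3, rhs ≡ 3 → on.
(2, 1): 1² ≡ 1, rhs ≡ 1 → on.
(5, 3): 3² ≡ 9, rhs ≡ 9 → on.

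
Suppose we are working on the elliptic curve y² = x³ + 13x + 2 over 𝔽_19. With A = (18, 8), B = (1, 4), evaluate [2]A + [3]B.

(15, 0)

First 2A:
Repeated addition: build up to 2A.
2A: tangent at (18, 8): λ = (3·18² + 13)/(2·8) ≡ 16/16. 16⁻¹ ≡ 6 (mod 19) since 16·6 = 96 ≡ 1, so λ ≡ 16·6 ≡ 1.
  x = λ² - 18 - 18 = 1 - 36 ≡ 3; y = λ·(18 - 3) - 8 ≡ 7. → (3, 7)
2A = (3, 7).
Next 3B:
Repeated addition: build up to 3B.
2B: tangent at (1, 4): λ = (3·1² + 13)/(2·4) ≡ 16/8. 8⁻¹ ≡ 12 (mod 19), so λ ≡ 16·12 ≡ 2.
  x = λ² - 1 - 1 = 4 - 2 ≡ 2; y = λ·(1 - 2) - 4 ≡ 13. → (2, 13)
3B: (2, 13) + (1, 4). λ = (4 - 13)/(1 - 2) ≡ 10/18 mod 19. 18⁻¹ ≡ 18 (mod 19) since 18·18 = 324 ≡ 1, so λ ≡ 9.
  x = λ² - 2 - 1 = 81 - 3 ≡ 2; y = λ·(2 - 2) - 13 ≡ 6. → (2, 6)
3B = (2, 6).
Finally 2A + 3B:
(3, 7) + (2, 6). λ = (6 - 7)/(2 - 3) ≡ 18/18 mod 19. 18⁻¹ ≡ 18 (mod 19) since 18·18 = 324 ≡ 1, so λ ≡ 1.
  x = λ² - 3 - 2 = 1 - 5 ≡ 15; y = λ·(3 - 15) - 7 ≡ 0. → (15, 0)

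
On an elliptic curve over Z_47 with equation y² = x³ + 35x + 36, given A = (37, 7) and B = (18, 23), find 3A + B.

(0, 6)

First 3A:
Repeated addition: build up to 3A.
2A: tangent at (37, 7): λ = (3·37² + 35)/(2·7) ≡ 6/14. 14⁻¹ ≡ 37 (mod 47) since 14·37 = 518 ≡ 1, so λ ≡ 6·37 ≡ 34.
  x = λ² - 37 - 37 = 1156 - 74 ≡ 1; y = λ·(37 - 1) - 7 ≡ 42. → (1, 42)
3A: (1, 42) + (37, 7). λ = (7 - 42)/(37 - 1) ≡ 12/36 mod 47. 36⁻¹ ≡ 17 (mod 47), so λ ≡ 16.
  x = λ² - 1 - 37 = 256 - 38 ≡ 30; y = λ·(1 - 30) - 42 ≡ 11. → (30, 11)
3A = (30, 11).
Finally 3A + B:
(30, 11) + (18, 23). λ = (23 - 11)/(18 - 30) ≡ 12/35 mod 47. 35⁻¹ ≡ 43 (mod 47), so λ ≡ 46.
  x = λ² - 30 - 18 = 2116 - 48 ≡ 0; y = λ·(30 - 0) - 11 ≡ 6. → (0, 6)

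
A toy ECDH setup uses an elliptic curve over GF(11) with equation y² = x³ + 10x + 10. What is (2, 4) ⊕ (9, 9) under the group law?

(2, 4) + (9, 9). λ = (9 - 4)/(9 - 2) ≡ 5/7 mod 11. 7⁻¹ ≡ 8 (mod 11) since 7·8 = 56 ≡ 1, so λ ≡ 7.
  x = λ² - 2 - 9 = 49 - 11 ≡ 5; y = λ·(2 - 5) - 4 ≡ 8. → (5, 8)

(5, 8)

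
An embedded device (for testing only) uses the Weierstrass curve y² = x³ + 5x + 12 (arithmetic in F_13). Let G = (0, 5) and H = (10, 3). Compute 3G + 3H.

(0, 5)

First 3G:
Repeated addition: build up to 3G.
2G: tangent at (0, 5): λ = (3·0² + 5)/(2·5) ≡ 5/10. 10⁻¹ ≡ 4 (mod 13) since 10·4 = 40 ≡ 1, so λ ≡ 5·4 ≡ 7.
  x = λ² - 0 - 0 = 49 - 0 ≡ 10; y = λ·(0 - 10) - 5 ≡ 3. → (10, 3)
3G: (10, 3) + (0, 5). λ = (5 - 3)/(0 - 10) ≡ 2/3 mod 13. 3⁻¹ ≡ 9 (mod 13), so λ ≡ 5.
  x = λ² - 10 - 0 = 25 - 10 ≡ 2; y = λ·(10 - 2) - 3 ≡ 11. → (2, 11)
3G = (2, 11).
Next 3H:
Repeated addition: build up to 3H.
2H: tangent at (10, 3): λ = (3·10² + 5)/(2·3) ≡ 6/6. 6⁻¹ ≡ 11 (mod 13), so λ ≡ 6·11 ≡ 1.
  x = λ² - 10 - 10 = 1 - 20 ≡ 7; y = λ·(10 - 7) - 3 ≡ 0. → (7, 0)
3H: (7, 0) + (10, 3). λ = (3 - 0)/(10 - 7) ≡ 3/3 mod 13. 3⁻¹ ≡ 9 (mod 13), so λ ≡ 1.
  x = λ² - 7 - 10 = 1 - 17 ≡ 10; y = λ·(7 - 10) - 0 ≡ 10. → (10, 10)
3H = (10, 10).
Finally 3G + 3H:
(2, 11) + (10, 10). λ = (10 - 11)/(10 - 2) ≡ 12/8 mod 13. 8⁻¹ ≡ 5 (mod 13), so λ ≡ 8.
  x = λ² - 2 - 10 = 64 - 12 ≡ 0; y = λ·(2 - 0) - 11 ≡ 5. → (0, 5)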